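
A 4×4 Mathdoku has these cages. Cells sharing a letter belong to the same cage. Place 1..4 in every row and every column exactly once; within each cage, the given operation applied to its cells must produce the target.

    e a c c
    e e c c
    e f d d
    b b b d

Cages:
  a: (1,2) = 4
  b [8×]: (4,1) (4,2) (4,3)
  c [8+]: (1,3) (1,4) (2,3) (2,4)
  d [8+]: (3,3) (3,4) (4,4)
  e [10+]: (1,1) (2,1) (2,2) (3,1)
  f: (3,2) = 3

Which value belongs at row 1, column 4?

1

A is a freebie, so (1,2) = 4.
F is a freebie; hence (3,2) = 3.
The only place for 3 in row 4 is (4,4).
Row 3 needs a 2, and only (3,1) is open for it.
Cage e has sum 10, leaving (1,1) = 3.
Cage e needs sum 10; hence (2,1) = 4.
Cage e has sum 10, which forces (2,2) = 1.
Row 2 already has 1, leaving (2,4) = 2.
Column 1 already has 4, which forces (4,1) = 1.
Column 2 already has 1, leaving (4,2) = 2.
Row 4 now contains 2, so (4,3) = 4.
Cage c needs sum 8; hence (1,3) = 2.
Column 4 now contains 2, leaving (1,4) = 1.
2 is placed in row 2, leaving (2,3) = 3.
Column 3 already has 4, so (3,3) = 1.
Cage d needs sum 8; hence (3,4) = 4.
The full grid is 3 4 2 1 / 4 1 3 2 / 2 3 1 4 / 1 2 4 3.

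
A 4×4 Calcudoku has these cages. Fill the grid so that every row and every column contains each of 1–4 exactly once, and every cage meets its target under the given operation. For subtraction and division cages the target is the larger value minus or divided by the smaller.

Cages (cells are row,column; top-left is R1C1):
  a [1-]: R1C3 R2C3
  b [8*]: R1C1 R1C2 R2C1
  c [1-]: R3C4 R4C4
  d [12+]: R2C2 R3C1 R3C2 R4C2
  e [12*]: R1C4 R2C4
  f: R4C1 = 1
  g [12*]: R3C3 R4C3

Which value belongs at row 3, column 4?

1

F is a freebie, leaving R4C1 = 1.
Cage b needs product 8; hence R1C2 = 1.
Cage d has sum 12, which forces R3C1 = 3.
Row 3 now contains 3, so R3C3 = 4.
Column 3 now contains 4, leaving R4C3 = 3.
3 is placed in column 3, leaving R1C3 = 2.
Cage d has sum 12, leaving R2C2 = 3.
The two cells of cage a must have difference 1, which forces R2C3 = 1.
Row 2 now contains 3, which forces R2C4 = 4.
4 is placed in row 3, leaving R3C2 = 2.
Cage c needs two cells with difference 1, leaving R3C4 = 1.
Cage d has sum 12; hence R4C2 = 4.
Cage c needs two cells with difference 1, so R4C4 = 2.
Row 1 already has 2, which forces R1C1 = 4.
Column 4 already has 4; hence R1C4 = 3.
Row 2 now contains 4, which forces R2C1 = 2.
Filled in: 4 1 2 3 / 2 3 1 4 / 3 2 4 1 / 1 4 3 2.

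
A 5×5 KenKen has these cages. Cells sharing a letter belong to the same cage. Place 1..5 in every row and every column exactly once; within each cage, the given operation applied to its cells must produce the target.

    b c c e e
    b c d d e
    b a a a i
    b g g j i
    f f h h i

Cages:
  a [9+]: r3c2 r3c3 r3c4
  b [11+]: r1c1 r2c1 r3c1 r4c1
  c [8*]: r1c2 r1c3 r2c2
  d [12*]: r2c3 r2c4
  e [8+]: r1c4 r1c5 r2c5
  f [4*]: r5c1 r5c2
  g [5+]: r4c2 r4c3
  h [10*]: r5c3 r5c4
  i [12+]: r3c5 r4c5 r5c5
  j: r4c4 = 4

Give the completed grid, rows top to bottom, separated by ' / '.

3 4 1 5 2 / 5 2 4 3 1 / 2 5 3 1 4 / 1 3 2 4 5 / 4 1 5 2 3

Cage j is given, so r4c4 = 4.
The two cells of cage d must have product 12, so r2c3 = 4.
4 is placed in column 4, so r2c4 = 3.
The 3 cells of cage c must have product 8, so r1c2 = 4.
4 is placed in column 2, which forces r5c2 = 1.
Cage c has product 8, leaving r1c3 = 1.
1 is placed in column 2, leaving r2c2 = 2.
2 is placed in column 2; hence r4c2 = 3.
Row 4 already has 3, which forces r4c3 = 2.
Row 4 already has 3, leaving r4c5 = 5.
Row 5 already has 1, leaving r5c1 = 4.
Column 3 already has 2; hence r5c3 = 5.
Row 5 already has 5, which forces r5c4 = 2.
4 is placed in row 5; hence r5c5 = 3.
Column 4 already has 2, leaving r1c4 = 5.
5 is placed in column 5, leaving r1c5 = 2.
The 4 cells of cage b must have sum 11, leaving r2c1 = 5.
5 is placed in column 5, so r2c5 = 1.
Column 2 now contains 3, which forces r3c2 = 5.
Column 3 already has 5, so r3c3 = 3.
The 3 cells of cage a must have sum 9, so r3c4 = 1.
Column 5 already has 3, leaving r3c5 = 4.
Row 4 now contains 5, which forces r4c1 = 1.
Row 1 already has 2, leaving r1c1 = 3.
3 is placed in row 3, so r3c1 = 2.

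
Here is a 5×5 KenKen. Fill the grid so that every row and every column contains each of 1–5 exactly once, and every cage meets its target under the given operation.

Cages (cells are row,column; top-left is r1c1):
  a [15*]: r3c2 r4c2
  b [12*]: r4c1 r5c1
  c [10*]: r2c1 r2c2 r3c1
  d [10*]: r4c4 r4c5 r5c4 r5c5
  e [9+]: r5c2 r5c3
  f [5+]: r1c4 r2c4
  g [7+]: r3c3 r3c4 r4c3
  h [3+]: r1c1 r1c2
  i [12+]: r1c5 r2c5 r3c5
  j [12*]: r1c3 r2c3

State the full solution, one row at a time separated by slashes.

The only place for 5 in row 1 is r1c5.
In row 5, 2 can only go at r5c5, so r5c5 = 2.
Cage d has product 10; hence r4c4 = 5.
2 is placed in column 5, so r4c5 = 1.
The 4 cells of cage d must have product 10, leaving r5c4 = 1.
The two cells of cage a must have product 15, leaving r3c2 = 5.
Row 4 now contains 5, so r4c2 = 3.
Column 2 now contains 5, which forces r5c2 = 4.
Row 5 now contains 4; hence r5c3 = 5.
Cage c needs product 10, leaving r2c1 = 5.
Row 4 already has 3, which forces r4c1 = 4.
Row 4 now contains 4; hence r4c3 = 2.
Row 5 now contains 4, which forces r5c1 = 3.
Row 1 needs a 4, and only r1c3 is open for it.
Column 3 now contains 4, leaving r2c3 = 3.
Row 2 now contains 3, which forces r2c4 = 2.
Row 2 now contains 3, which forces r2c5 = 4.
Column 3 already has 3; hence r3c3 = 1.
2 is placed in column 4, so r3c4 = 4.
4 is placed in column 5, so r3c5 = 3.
2 is placed in column 4, leaving r1c4 = 3.
Row 2 already has 2, leaving r2c2 = 1.
Row 3 already has 1, leaving r3c1 = 2.
2 is placed in column 1, so r1c1 = 1.
1 is placed in column 2, which forces r1c2 = 2.

1 2 4 3 5 / 5 1 3 2 4 / 2 5 1 4 3 / 4 3 2 5 1 / 3 4 5 1 2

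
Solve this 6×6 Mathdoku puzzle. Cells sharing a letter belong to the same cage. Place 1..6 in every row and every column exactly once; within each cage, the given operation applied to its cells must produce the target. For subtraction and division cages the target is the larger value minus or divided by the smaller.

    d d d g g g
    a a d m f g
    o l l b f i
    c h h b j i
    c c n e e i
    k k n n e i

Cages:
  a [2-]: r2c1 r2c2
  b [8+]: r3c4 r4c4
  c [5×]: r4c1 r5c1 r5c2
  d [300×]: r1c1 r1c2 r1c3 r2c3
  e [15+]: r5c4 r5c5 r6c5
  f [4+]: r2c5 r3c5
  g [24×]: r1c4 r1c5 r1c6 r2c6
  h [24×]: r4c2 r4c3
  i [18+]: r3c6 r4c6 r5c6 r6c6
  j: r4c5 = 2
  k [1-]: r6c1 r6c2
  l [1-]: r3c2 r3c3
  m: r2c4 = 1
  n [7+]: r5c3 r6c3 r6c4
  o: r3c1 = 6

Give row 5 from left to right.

The 4 cells of cage d must have product 300, leaving r2c3 = 5.
M is a freebie, which forces r2c4 = 1.
1 is placed in row 2; hence r2c5 = 3.
Cage o is a single given cell, leaving r3c1 = 6.
Column 5 now contains 3; hence r3c5 = 1.
Cage c needs product 5, which forces r4c1 = 1.
Cage j is given, which forces r4c5 = 2.
Cage c needs product 5, so r5c1 = 5.
The 3 cells of cage c must have product 5, which forces r5c2 = 1.
Cage d has product 300, leaving r1c2 = 5.
Cage g needs product 24; hence r1c6 = 1.
The 4 cells of cage g must have product 24, which forces r2c6 = 2.
The 3 cells of cage e must have sum 15; hence r6c5 = 5.
2 is placed in row 2; hence r2c1 = 4.
Cage a's pair has difference 2, so r2c2 = 6.
Column 2 already has 6, leaving r4c2 = 4.
Row 4 now contains 4, so r4c3 = 6.
Cage d needs product 300, so r1c1 = 3.
Cage d needs product 300, leaving r1c3 = 4.
Row 1 already has 3; hence r1c4 = 2.
4 is placed in row 1, leaving r1c5 = 6.
Column 5 now contains 6; hence r5c5 = 4.
3 is placed in column 1; hence r6c1 = 2.
2 is placed in row 6, which forces r6c2 = 3.
3 is placed in row 6, which forces r6c3 = 1.
3 is placed in row 6, leaving r6c4 = 4.
4 is placed in row 6, which forces r6c6 = 6.
3 is placed in column 2, so r3c2 = 2.
The two cells of cage l must have difference 1; hence r3c3 = 3.
Row 3 already has 3, so r3c4 = 5.
Cage i has sum 18; hence r3c6 = 4.
Column 4 already has 5, leaving r4c4 = 3.
The 4 cells of cage i must have sum 18, which forces r4c6 = 5.
Cage n has sum 7, so r5c3 = 2.
4 is placed in row 5, leaving r5c4 = 6.
6 is placed in column 6, leaving r5c6 = 3.
Filled in: 3 5 4 2 6 1 / 4 6 5 1 3 2 / 6 2 3 5 1 4 / 1 4 6 3 2 5 / 5 1 2 6 4 3 / 2 3 1 4 5 6.

5 1 2 6 4 3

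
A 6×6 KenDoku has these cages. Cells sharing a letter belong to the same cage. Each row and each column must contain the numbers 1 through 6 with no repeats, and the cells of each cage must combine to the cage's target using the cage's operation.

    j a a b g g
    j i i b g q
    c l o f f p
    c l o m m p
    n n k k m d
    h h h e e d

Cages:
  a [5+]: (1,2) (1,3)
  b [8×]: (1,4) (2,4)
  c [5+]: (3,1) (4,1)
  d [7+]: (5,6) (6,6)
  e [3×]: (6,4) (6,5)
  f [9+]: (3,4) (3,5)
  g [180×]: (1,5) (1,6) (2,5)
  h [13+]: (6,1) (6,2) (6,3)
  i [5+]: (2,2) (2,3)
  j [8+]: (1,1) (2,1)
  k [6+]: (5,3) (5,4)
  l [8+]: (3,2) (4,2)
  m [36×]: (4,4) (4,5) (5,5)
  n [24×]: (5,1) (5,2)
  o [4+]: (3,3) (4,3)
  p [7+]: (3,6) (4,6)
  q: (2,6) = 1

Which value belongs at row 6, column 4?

3

Cage g has product 180, so (1,5) = 5.
The 3 cells of cage g must have product 180, leaving (1,6) = 6.
The 3 cells of cage g must have product 180, which forces (2,5) = 6.
Q is a freebie, leaving (2,6) = 1.
The two cells of cage j must have sum 8, so (1,1) = 3.
The two cells of cage j must have sum 8, so (2,1) = 5.
Row 1 needs a 2, and only (1,4) is open for it.
2 is placed in column 4, leaving (2,4) = 4.
Column 1 needs a 2, and only (6,1) is open for it.
In row 6, 4 can only go at (6,6), so (6,6) = 4.
Cage d needs two cells with sum 7; hence (5,6) = 3.
The 3 cells of cage m must have product 36; hence (4,4) = 6.
Cage m has product 36, so (4,5) = 3.
Row 5 already has 3, which forces (5,5) = 2.
3 is placed in column 5, leaving (6,5) = 1.
Cage o's pair has sum 4, leaving (3,3) = 3.
6 is placed in column 4, so (3,4) = 5.
3 is placed in column 5, so (3,5) = 4.
5 is placed in row 3, so (3,6) = 2.
Row 4 already has 3, which forces (4,3) = 1.
Column 6 already has 2; hence (4,6) = 5.
Column 3 already has 1, which forces (5,3) = 5.
5 is placed in column 4, so (5,4) = 1.
5 is placed in column 3, so (6,3) = 6.
Row 6 now contains 1; hence (6,4) = 3.
Cage a needs two cells with sum 5, which forces (1,2) = 1.
Column 3 already has 1, so (1,3) = 4.
Cage i's pair has sum 5, which forces (2,2) = 3.
Column 3 now contains 3, which forces (2,3) = 2.
Row 3 already has 4; hence (3,1) = 1.
Row 3 already has 3, leaving (3,2) = 6.
Row 4 already has 1, leaving (4,1) = 4.
Row 4 now contains 5, which forces (4,2) = 2.
4 is placed in column 1, so (5,1) = 6.
Column 2 now contains 6, so (5,2) = 4.
6 is placed in row 6, which forces (6,2) = 5.
The full grid is 3 1 4 2 5 6 / 5 3 2 4 6 1 / 1 6 3 5 4 2 / 4 2 1 6 3 5 / 6 4 5 1 2 3 / 2 5 6 3 1 4.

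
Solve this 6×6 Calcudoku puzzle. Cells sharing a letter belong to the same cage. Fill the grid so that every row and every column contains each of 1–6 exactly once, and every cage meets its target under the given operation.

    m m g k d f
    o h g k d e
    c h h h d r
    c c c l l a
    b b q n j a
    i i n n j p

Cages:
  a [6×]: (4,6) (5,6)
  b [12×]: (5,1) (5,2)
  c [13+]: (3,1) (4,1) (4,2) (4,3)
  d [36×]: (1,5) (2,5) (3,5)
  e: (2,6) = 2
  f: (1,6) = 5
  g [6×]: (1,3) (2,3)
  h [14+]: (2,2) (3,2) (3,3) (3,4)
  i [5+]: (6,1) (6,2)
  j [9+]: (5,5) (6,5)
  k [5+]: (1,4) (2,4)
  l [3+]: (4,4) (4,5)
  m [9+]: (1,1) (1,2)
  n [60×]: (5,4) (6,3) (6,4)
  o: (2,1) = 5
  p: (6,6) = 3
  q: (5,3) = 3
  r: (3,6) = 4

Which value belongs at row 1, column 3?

1

Cage f is given, leaving (1,6) = 5.
O is a freebie; hence (2,1) = 5.
E is a freebie, which forces (2,6) = 2.
Cage r is a single given cell, which forces (3,6) = 4.
Cage q is a single given cell, leaving (5,3) = 3.
Cage p is given, leaving (6,6) = 3.
Row 1 needs a 4, and only (1,4) is open for it.
Cage k needs two cells with sum 5, so (2,4) = 1.
Column 4 already has 1; hence (4,4) = 2.
Row 4 now contains 2, which forces (4,5) = 1.
1 is placed in row 4, leaving (4,6) = 6.
Column 6 now contains 6; hence (5,6) = 1.
Cage g's pair has product 6, leaving (1,3) = 1.
Row 2 now contains 1, so (2,3) = 6.
6 is placed in row 2, so (2,5) = 3.
Cage c has sum 13, which forces (3,1) = 1.
Column 1 now contains 1, which forces (6,1) = 4.
Row 6 now contains 4, which forces (6,2) = 1.
Cage n has product 60, leaving (6,3) = 2.
Row 6 now contains 4, so (6,5) = 5.
Row 2 already has 3, which forces (2,2) = 4.
Cage h has sum 14, which forces (3,2) = 2.
2 is placed in column 3, which forces (3,3) = 5.
Cage h has sum 14; hence (3,4) = 3.
Row 3 now contains 2; hence (3,5) = 6.
Column 1 now contains 4, so (4,1) = 3.
Column 2 already has 4, which forces (4,2) = 5.
5 is placed in column 3, which forces (4,3) = 4.
Column 2 now contains 2, so (5,2) = 6.
Cage n has product 60, leaving (5,4) = 5.
Column 5 now contains 5; hence (5,5) = 4.
5 is placed in row 6; hence (6,4) = 6.
3 is placed in column 1; hence (1,1) = 6.
6 is placed in column 2; hence (1,2) = 3.
6 is placed in column 5, which forces (1,5) = 2.
Row 5 already has 6; hence (5,1) = 2.
Filled in: 6 3 1 4 2 5 / 5 4 6 1 3 2 / 1 2 5 3 6 4 / 3 5 4 2 1 6 / 2 6 3 5 4 1 / 4 1 2 6 5 3.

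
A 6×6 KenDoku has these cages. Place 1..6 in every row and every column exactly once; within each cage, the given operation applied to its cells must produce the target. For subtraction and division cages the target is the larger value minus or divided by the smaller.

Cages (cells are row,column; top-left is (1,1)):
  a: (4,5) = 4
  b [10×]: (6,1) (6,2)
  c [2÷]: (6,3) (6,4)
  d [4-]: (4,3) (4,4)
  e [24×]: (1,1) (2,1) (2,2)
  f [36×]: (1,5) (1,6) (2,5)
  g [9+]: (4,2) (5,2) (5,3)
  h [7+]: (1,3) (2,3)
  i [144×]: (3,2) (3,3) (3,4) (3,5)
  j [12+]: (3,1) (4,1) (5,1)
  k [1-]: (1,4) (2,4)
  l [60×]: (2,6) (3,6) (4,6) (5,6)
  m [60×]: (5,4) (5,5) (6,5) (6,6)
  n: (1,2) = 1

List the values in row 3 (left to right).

Cage n is a single given cell, leaving (1,2) = 1.
A is a freebie, leaving (4,5) = 4.
Row 6 needs a 4, and only (6,6) is open for it.
Row 6 needs a 1, and only (6,5) is open for it.
In column 5, 5 can only go at (5,5), so (5,5) = 5.
5 is placed in row 5, which forces (5,4) = 3.
3 is placed in column 4, which forces (6,4) = 6.
6 is placed in row 6; hence (6,3) = 3.
The only place for 5 in column 2 is (6,2).
Row 6 already has 5, which forces (6,1) = 2.
The only place for 3 in column 6 is (1,6).
The only place for 3 in row 2 is (2,1).
Cage e has product 24, so (1,1) = 4.
Cage e needs product 24, so (2,2) = 2.
Row 2 now contains 2, leaving (2,5) = 6.
6 is placed in column 5, which forces (1,5) = 2.
2 is placed in column 5, so (3,5) = 3.
Cage g has sum 9, so (4,2) = 3.
Cage g has sum 9, leaving (5,2) = 4.
Cage g has sum 9, leaving (5,3) = 2.
Row 1 already has 2, so (1,3) = 6.
Row 1 already has 2; hence (1,4) = 5.
The two cells of cage h must have sum 7, so (2,3) = 1.
The two cells of cage k must have difference 1, leaving (2,4) = 4.
1 is placed in row 2, which forces (2,6) = 5.
Column 2 now contains 4, which forces (3,2) = 6.
Cage i needs product 144, leaving (3,3) = 4.
Cage i has product 144; hence (3,4) = 2.
Row 3 already has 2, which forces (3,6) = 1.
1 is placed in column 3; hence (4,3) = 5.
2 is placed in column 4; hence (4,4) = 1.
Column 6 now contains 1, so (5,6) = 6.
Row 3 already has 1, leaving (3,1) = 5.
1 is placed in row 4, so (4,1) = 6.
6 is placed in column 6, which forces (4,6) = 2.
6 is placed in row 5, so (5,1) = 1.
Filled in: 4 1 6 5 2 3 / 3 2 1 4 6 5 / 5 6 4 2 3 1 / 6 3 5 1 4 2 / 1 4 2 3 5 6 / 2 5 3 6 1 4.

5 6 4 2 3 1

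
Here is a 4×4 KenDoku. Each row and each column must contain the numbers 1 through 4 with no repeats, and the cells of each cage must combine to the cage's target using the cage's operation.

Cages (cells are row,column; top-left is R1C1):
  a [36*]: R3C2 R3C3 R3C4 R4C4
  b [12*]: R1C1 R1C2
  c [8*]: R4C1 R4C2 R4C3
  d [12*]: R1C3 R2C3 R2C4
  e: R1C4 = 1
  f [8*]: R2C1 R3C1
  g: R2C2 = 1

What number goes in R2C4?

2

Cage e is a single given cell, so R1C4 = 1.
Cage g is given; hence R2C2 = 1.
Column 4 now contains 1, so R3C4 = 4.
Cage a has product 36, which forces R4C4 = 3.
Cage d has product 12; hence R1C3 = 2.
Cage f's pair has product 8, which forces R2C1 = 4.
Cage d needs product 12, so R2C3 = 3.
Column 4 already has 3, which forces R2C4 = 2.
Row 3 now contains 4, leaving R3C1 = 2.
Row 3 now contains 4, leaving R3C2 = 3.
Cage a has product 36, so R3C3 = 1.
2 is placed in column 1; hence R4C1 = 1.
Column 3 already has 1, leaving R4C3 = 4.
Column 1 already has 4, which forces R1C1 = 3.
3 is placed in column 2; hence R1C2 = 4.
4 is placed in row 4, so R4C2 = 2.
Completed grid: 3 4 2 1 / 4 1 3 2 / 2 3 1 4 / 1 2 4 3.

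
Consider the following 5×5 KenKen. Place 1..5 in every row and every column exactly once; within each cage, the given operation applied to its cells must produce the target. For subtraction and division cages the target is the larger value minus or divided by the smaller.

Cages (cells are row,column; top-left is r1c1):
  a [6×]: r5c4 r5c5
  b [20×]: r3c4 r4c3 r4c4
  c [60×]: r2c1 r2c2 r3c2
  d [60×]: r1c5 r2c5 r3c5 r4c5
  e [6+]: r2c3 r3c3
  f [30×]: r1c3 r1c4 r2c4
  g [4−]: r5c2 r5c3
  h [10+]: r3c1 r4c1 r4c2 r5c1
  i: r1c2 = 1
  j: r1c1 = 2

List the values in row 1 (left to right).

Cage j is given; hence r1c1 = 2.
I is a freebie, which forces r1c2 = 1.
Column 2 now contains 1, so r5c2 = 5.
5 is placed in row 5, leaving r5c3 = 1.
Cage c needs product 60, so r2c1 = 5.
The 3 cells of cage f must have product 30; hence r2c4 = 2.
Cage h needs sum 10; hence r4c2 = 2.
Column 4 now contains 2, leaving r5c4 = 3.
Row 5 now contains 3; hence r5c5 = 2.
Cage f needs product 30, so r1c3 = 3.
Column 4 already has 3; hence r1c4 = 5.
Row 1 now contains 5, leaving r1c5 = 4.
Row 2 now contains 2, leaving r2c3 = 4.
Cage e's pair has sum 6; hence r3c3 = 2.
Column 3 already has 4, which forces r4c3 = 5.
Row 5 now contains 3, which forces r5c1 = 4.
4 is placed in row 2, which forces r2c2 = 3.
Row 2 already has 3, so r2c5 = 1.
The 3 cells of cage c must have product 60, so r3c2 = 4.
Row 3 already has 4; hence r3c4 = 1.
Cage d needs product 60, so r3c5 = 5.
Column 4 already has 1; hence r4c4 = 4.
1 is placed in column 5, so r4c5 = 3.
1 is placed in row 3, which forces r3c1 = 3.
Row 4 now contains 3, which forces r4c1 = 1.
Completed grid: 2 1 3 5 4 / 5 3 4 2 1 / 3 4 2 1 5 / 1 2 5 4 3 / 4 5 1 3 2.

2 1 3 5 4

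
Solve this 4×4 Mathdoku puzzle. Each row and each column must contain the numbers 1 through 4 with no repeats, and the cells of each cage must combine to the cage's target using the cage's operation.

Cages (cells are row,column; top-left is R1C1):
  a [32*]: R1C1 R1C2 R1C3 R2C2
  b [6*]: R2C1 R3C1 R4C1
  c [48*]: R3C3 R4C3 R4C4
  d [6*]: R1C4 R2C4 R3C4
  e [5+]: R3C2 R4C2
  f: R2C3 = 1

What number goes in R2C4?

Cage a needs product 32, which forces R2C2 = 4.
Cage f is given, so R2C3 = 1.
Cage c needs product 48; hence R3C3 = 4.
The 3 cells of cage c must have product 48, leaving R4C3 = 3.
The 3 cells of cage c must have product 48, so R4C4 = 4.
Cage a needs product 32, leaving R1C1 = 4.
The 4 cells of cage a must have product 32; hence R1C2 = 1.
Column 3 already has 4, which forces R1C3 = 2.
Row 1 already has 2; hence R1C4 = 3.
3 is placed in column 4, leaving R2C4 = 2.
Cage e needs two cells with sum 5, which forces R3C2 = 3.
Column 4 already has 2, leaving R3C4 = 1.
Cage e's pair has sum 5; hence R4C2 = 2.
Row 2 now contains 2, so R2C1 = 3.
Row 3 now contains 1, so R3C1 = 2.
2 is placed in row 4, which forces R4C1 = 1.
The full grid is 4 1 2 3 / 3 4 1 2 / 2 3 4 1 / 1 2 3 4.

2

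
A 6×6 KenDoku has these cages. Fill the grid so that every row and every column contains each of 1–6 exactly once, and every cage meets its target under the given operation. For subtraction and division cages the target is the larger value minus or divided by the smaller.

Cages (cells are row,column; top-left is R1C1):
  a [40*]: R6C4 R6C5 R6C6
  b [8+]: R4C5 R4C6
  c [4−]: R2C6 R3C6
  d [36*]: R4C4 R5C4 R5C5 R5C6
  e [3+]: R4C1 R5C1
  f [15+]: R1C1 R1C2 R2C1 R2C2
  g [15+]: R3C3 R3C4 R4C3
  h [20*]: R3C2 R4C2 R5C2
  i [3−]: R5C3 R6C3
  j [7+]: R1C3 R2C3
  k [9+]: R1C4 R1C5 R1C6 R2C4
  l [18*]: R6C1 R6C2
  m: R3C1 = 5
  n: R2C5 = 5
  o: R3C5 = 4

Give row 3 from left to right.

N is a freebie, so R2C5 = 5.
Cage m is a single given cell; hence R3C1 = 5.
Cage o is given; hence R3C5 = 4.
Column 5 already has 4; hence R6C5 = 2.
4 is placed in row 3, which forces R3C2 = 1.
Cage g needs sum 15, so R3C3 = 3.
4 is placed in row 3, so R3C4 = 6.
Row 3 already has 6, leaving R3C6 = 2.
Cage g has sum 15, leaving R4C3 = 6.
6 is placed in row 4, leaving R4C5 = 3.
Column 6 already has 2, which forces R4C6 = 5.
5 is placed in column 6, which forces R6C6 = 4.
Cage j needs two cells with sum 7, which forces R1C3 = 5.
Column 5 now contains 3, which forces R1C5 = 1.
Cage k needs sum 9, leaving R1C6 = 3.
Cage j's pair has sum 7, leaving R2C3 = 2.
Column 6 already has 2, so R2C6 = 6.
5 is placed in row 4, leaving R4C2 = 4.
Cage h needs product 20, so R5C2 = 5.
2 is placed in column 3, so R5C3 = 4.
1 is placed in column 5; hence R5C5 = 6.
Column 6 now contains 6, so R5C6 = 1.
5 is placed in column 3, which forces R6C3 = 1.
Row 6 already has 4, which forces R6C4 = 5.
Cage f has sum 15; hence R2C1 = 4.
Column 2 now contains 4; hence R2C2 = 3.
Row 2 already has 3, leaving R2C4 = 1.
The two cells of cage e must have sum 3, which forces R4C1 = 1.
Cage d needs product 36, which forces R4C4 = 2.
1 is placed in row 5; hence R5C1 = 2.
The 4 cells of cage d must have product 36, so R5C4 = 3.
3 is placed in column 2, which forces R6C2 = 6.
Column 1 already has 2, leaving R1C1 = 6.
6 is placed in column 2, leaving R1C2 = 2.
Column 4 now contains 2, leaving R1C4 = 4.
6 is placed in row 6, so R6C1 = 3.
Completed grid: 6 2 5 4 1 3 / 4 3 2 1 5 6 / 5 1 3 6 4 2 / 1 4 6 2 3 5 / 2 5 4 3 6 1 / 3 6 1 5 2 4.

5 1 3 6 4 2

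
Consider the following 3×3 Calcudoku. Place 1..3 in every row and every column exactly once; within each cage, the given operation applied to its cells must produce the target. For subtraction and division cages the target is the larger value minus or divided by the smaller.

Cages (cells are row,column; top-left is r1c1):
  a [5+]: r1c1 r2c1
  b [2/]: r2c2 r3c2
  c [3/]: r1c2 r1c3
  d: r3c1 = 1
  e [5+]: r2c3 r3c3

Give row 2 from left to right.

Cage d is a single given cell, which forces r3c1 = 1.
1 is placed in row 3, which forces r3c2 = 2.
Row 3 now contains 2, which forces r3c3 = 3.
Cage c's pair has quotient 3, leaving r1c2 = 3.
3 is placed in column 3, so r1c3 = 1.
2 is placed in column 2, which forces r2c2 = 1.
3 is placed in column 3; hence r2c3 = 2.
3 is placed in row 1, leaving r1c1 = 2.
2 is placed in row 2; hence r2c1 = 3.
The full grid is 2 3 1 / 3 1 2 / 1 2 3.

3 1 2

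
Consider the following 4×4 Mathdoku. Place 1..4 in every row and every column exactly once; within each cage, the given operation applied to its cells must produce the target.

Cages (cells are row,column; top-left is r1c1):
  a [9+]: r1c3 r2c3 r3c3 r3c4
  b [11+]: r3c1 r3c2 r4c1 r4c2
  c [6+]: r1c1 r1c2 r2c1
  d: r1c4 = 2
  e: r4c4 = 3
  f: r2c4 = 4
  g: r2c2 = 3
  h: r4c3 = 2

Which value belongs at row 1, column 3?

4

D is a freebie; hence r1c4 = 2.
Cage g is a single given cell, so r2c2 = 3.
Cage f is a single given cell, so r2c4 = 4.
Cage h is a single given cell; hence r4c3 = 2.
E is a freebie, leaving r4c4 = 3.
Column 2 already has 3, so r1c2 = 1.
Column 3 already has 2, so r2c3 = 1.
Column 4 now contains 3, so r3c4 = 1.
1 is placed in column 2, leaving r4c2 = 4.
Cage c needs sum 6, which forces r1c1 = 3.
Row 1 now contains 3; hence r1c3 = 4.
Row 2 now contains 1, so r2c1 = 2.
Cage b has sum 11, which forces r3c1 = 4.
Column 2 now contains 4, which forces r3c2 = 2.
4 is placed in column 3, leaving r3c3 = 3.
Row 4 already has 4; hence r4c1 = 1.
Completed grid: 3 1 4 2 / 2 3 1 4 / 4 2 3 1 / 1 4 2 3.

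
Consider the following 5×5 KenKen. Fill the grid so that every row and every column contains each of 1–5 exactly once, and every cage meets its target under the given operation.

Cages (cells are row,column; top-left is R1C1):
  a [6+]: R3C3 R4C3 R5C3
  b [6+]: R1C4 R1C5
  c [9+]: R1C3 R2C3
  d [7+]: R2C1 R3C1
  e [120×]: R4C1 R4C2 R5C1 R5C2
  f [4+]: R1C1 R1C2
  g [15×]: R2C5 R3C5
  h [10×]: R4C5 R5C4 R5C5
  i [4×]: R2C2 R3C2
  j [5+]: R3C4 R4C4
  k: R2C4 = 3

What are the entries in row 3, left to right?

K is a freebie; hence R2C4 = 3.
Row 2 now contains 3, which forces R2C5 = 5.
Column 5 already has 5, so R3C5 = 3.
Cage c's pair has sum 9, leaving R1C3 = 5.
Cage d's pair has sum 7, leaving R2C1 = 2.
5 is placed in row 2, so R2C3 = 4.
Cage d's pair has sum 7, which forces R3C1 = 5.
The 3 cells of cage h must have product 10, leaving R5C4 = 5.
Row 2 already has 4, so R2C2 = 1.
Cage i's pair has product 4, which forces R3C2 = 4.
4 is placed in row 3; hence R3C4 = 1.
Cage e needs product 120, so R4C2 = 5.
Column 4 already has 1, so R4C4 = 4.
The 4 cells of cage e must have product 120; hence R5C2 = 2.
Row 5 already has 2, which forces R5C5 = 1.
Cage f needs two cells with sum 4, leaving R1C1 = 1.
Column 2 already has 1, which forces R1C2 = 3.
Column 4 already has 4, leaving R1C4 = 2.
Cage b needs two cells with sum 6, which forces R1C5 = 4.
Row 3 already has 1, so R3C3 = 2.
Row 4 now contains 4, so R4C1 = 3.
The 3 cells of cage a must have sum 6, leaving R4C3 = 1.
Column 5 now contains 1, leaving R4C5 = 2.
Cage e needs product 120; hence R5C1 = 4.
1 is placed in row 5, so R5C3 = 3.
The full grid is 1 3 5 2 4 / 2 1 4 3 5 / 5 4 2 1 3 / 3 5 1 4 2 / 4 2 3 5 1.

5 4 2 1 3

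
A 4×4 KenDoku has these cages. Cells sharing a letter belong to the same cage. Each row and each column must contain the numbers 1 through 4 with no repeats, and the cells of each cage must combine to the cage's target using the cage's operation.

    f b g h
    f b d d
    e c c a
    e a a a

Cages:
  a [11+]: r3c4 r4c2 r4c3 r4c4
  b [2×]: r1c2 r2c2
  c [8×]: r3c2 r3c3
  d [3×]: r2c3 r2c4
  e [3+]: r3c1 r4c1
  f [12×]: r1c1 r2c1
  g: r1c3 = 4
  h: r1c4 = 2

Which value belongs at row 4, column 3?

1

Cage g is given, leaving r1c3 = 4.
Cage h is given, leaving r1c4 = 2.
Column 3 already has 4, which forces r3c3 = 2.
Row 1 already has 4, leaving r1c1 = 3.
Row 1 now contains 2; hence r1c2 = 1.
The two cells of cage f must have product 12, which forces r2c1 = 4.
Cage b needs two cells with product 2; hence r2c2 = 2.
Row 3 already has 2, so r3c1 = 1.
Row 3 already has 2, which forces r3c2 = 4.
The 4 cells of cage a must have sum 11; hence r3c4 = 3.
The two cells of cage e must have sum 3; hence r4c1 = 2.
Column 2 already has 4, leaving r4c2 = 3.
Row 4 already has 3, which forces r4c3 = 1.
Row 4 already has 1, which forces r4c4 = 4.
Column 3 already has 1, leaving r2c3 = 3.
Column 4 already has 3; hence r2c4 = 1.
Completed grid: 3 1 4 2 / 4 2 3 1 / 1 4 2 3 / 2 3 1 4.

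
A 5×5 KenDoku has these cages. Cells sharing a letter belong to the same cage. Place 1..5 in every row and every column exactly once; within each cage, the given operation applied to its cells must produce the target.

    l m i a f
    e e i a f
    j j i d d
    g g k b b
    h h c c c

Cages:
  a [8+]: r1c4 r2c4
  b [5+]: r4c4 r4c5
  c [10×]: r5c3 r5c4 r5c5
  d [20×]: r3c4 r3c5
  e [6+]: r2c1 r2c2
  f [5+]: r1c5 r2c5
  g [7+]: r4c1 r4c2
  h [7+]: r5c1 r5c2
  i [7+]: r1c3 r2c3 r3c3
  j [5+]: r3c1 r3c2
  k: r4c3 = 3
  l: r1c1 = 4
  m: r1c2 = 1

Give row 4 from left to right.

5 2 3 1 4

Cage l is a single given cell; hence r1c1 = 4.
Cage m is given, which forces r1c2 = 1.
Row 1 now contains 1, which forces r1c3 = 2.
Row 1 already has 2, leaving r1c5 = 3.
Cage k is a single given cell, which forces r4c3 = 3.
3 is placed in row 1, which forces r1c4 = 5.
Cage a needs two cells with sum 8, leaving r2c4 = 3.
The two cells of cage f must have sum 5, so r2c5 = 2.
Column 4 now contains 5; hence r3c4 = 4.
Row 3 now contains 4, so r3c5 = 5.
Column 4 already has 4, so r4c4 = 1.
1 is placed in row 4, so r4c5 = 4.
Column 4 already has 1, leaving r5c4 = 2.
5 is placed in column 5, which forces r5c5 = 1.
Row 2 now contains 2, leaving r2c1 = 1.
The two cells of cage e must have sum 6, leaving r2c2 = 5.
Cage i needs sum 7, leaving r2c3 = 4.
Row 3 now contains 4, leaving r3c3 = 1.
5 is placed in column 2, which forces r4c2 = 2.
Cage h's pair has sum 7, leaving r5c1 = 3.
Cage h needs two cells with sum 7; hence r5c2 = 4.
Row 5 already has 1; hence r5c3 = 5.
3 is placed in column 1; hence r3c1 = 2.
2 is placed in column 2, leaving r3c2 = 3.
Row 4 already has 2, leaving r4c1 = 5.
Filled in: 4 1 2 5 3 / 1 5 4 3 2 / 2 3 1 4 5 / 5 2 3 1 4 / 3 4 5 2 1.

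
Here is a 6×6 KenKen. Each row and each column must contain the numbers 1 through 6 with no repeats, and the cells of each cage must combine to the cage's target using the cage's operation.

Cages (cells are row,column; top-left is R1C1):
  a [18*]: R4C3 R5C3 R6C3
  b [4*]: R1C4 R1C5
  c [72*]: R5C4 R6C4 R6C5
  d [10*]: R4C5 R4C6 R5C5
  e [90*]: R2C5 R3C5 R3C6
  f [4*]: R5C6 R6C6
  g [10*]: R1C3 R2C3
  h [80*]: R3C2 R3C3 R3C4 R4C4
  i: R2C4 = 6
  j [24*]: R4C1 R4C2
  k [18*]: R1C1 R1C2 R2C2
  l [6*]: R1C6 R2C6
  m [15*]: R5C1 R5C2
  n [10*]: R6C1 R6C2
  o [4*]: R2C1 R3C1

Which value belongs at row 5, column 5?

Cage i is a single given cell, leaving R2C4 = 6.
Cage c needs product 72, which forces R6C5 = 6.
Cage e needs product 90, which forces R3C6 = 6.
In row 1, 5 can only go at R1C3, so R1C3 = 5.
Column 3 already has 5; hence R2C3 = 2.
Row 2 now contains 2, leaving R2C6 = 3.
3 is placed in column 6; hence R1C6 = 2.
Row 2 now contains 3, which forces R2C2 = 1.
Row 2 now contains 3, leaving R2C5 = 5.
The 3 cells of cage e must have product 90, which forces R3C5 = 3.
Row 2 already has 1; hence R2C1 = 4.
The two cells of cage o must have product 4; hence R3C1 = 1.
Row 3 already has 1, so R3C3 = 4.
Row 3 already has 1; hence R3C4 = 5.
Column 1 now contains 4, so R4C1 = 6.
Row 4 already has 6, leaving R4C2 = 4.
Row 4 already has 4; hence R4C4 = 2.
2 is placed in row 4; hence R4C5 = 1.
The 3 cells of cage d must have product 10, which forces R4C6 = 5.
Column 5 now contains 1, which forces R5C5 = 2.
6 is placed in column 1, so R1C1 = 3.
The 3 cells of cage k must have product 18; hence R1C2 = 6.
The two cells of cage b must have product 4, so R1C4 = 1.
Column 5 now contains 1, which forces R1C5 = 4.
Row 3 already has 5, leaving R3C2 = 2.
Row 4 already has 1, leaving R4C3 = 3.
Column 1 now contains 3; hence R5C1 = 5.
Row 5 now contains 5; hence R5C2 = 3.
Cage a has product 18, leaving R5C3 = 6.
Row 5 already has 3; hence R5C4 = 4.
Row 5 now contains 4, leaving R5C6 = 1.
Column 1 now contains 5; hence R6C1 = 2.
Column 2 now contains 2, so R6C2 = 5.
The 3 cells of cage a must have product 18, leaving R6C3 = 1.
Column 4 already has 4, leaving R6C4 = 3.
Column 6 now contains 1; hence R6C6 = 4.
The full grid is 3 6 5 1 4 2 / 4 1 2 6 5 3 / 1 2 4 5 3 6 / 6 4 3 2 1 5 / 5 3 6 4 2 1 / 2 5 1 3 6 4.

2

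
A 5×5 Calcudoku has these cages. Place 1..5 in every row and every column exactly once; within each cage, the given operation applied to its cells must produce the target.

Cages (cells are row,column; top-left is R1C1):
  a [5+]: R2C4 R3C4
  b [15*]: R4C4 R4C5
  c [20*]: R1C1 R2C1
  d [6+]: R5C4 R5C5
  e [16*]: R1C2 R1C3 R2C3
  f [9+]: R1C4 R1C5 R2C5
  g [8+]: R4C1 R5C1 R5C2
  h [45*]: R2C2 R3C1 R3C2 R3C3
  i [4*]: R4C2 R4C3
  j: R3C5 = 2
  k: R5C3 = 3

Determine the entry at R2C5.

The 4 cells of cage h must have product 45, leaving R2C2 = 3.
Cage j is a single given cell, which forces R3C5 = 2.
K is a freebie, leaving R5C3 = 3.
Cage h has product 45, so R3C1 = 3.
In row 2, 2 can only go at R2C3, so R2C3 = 2.
Cage e has product 16, so R1C2 = 2.
The 3 cells of cage e must have product 16, which forces R1C3 = 4.
Column 3 already has 4, leaving R4C3 = 1.
Row 1 now contains 4, which forces R1C1 = 5.
Cage c needs two cells with product 20; hence R2C1 = 4.
Row 2 now contains 4, so R2C4 = 1.
Row 2 already has 1; hence R2C5 = 5.
Cage h has product 45, which forces R3C2 = 1.
Column 3 already has 1; hence R3C3 = 5.
Column 4 already has 1; hence R3C4 = 4.
Column 1 now contains 5, so R4C1 = 2.
Row 4 now contains 1, which forces R4C2 = 4.
5 is placed in column 5, which forces R4C5 = 3.
Column 1 already has 2, which forces R5C1 = 1.
Column 2 now contains 1, which forces R5C2 = 5.
5 is placed in row 5, leaving R5C4 = 2.
Row 5 already has 1, so R5C5 = 4.
Column 4 already has 1, which forces R1C4 = 3.
3 is placed in column 5, leaving R1C5 = 1.
Row 4 already has 3, which forces R4C4 = 5.
The full grid is 5 2 4 3 1 / 4 3 2 1 5 / 3 1 5 4 2 / 2 4 1 5 3 / 1 5 3 2 4.

5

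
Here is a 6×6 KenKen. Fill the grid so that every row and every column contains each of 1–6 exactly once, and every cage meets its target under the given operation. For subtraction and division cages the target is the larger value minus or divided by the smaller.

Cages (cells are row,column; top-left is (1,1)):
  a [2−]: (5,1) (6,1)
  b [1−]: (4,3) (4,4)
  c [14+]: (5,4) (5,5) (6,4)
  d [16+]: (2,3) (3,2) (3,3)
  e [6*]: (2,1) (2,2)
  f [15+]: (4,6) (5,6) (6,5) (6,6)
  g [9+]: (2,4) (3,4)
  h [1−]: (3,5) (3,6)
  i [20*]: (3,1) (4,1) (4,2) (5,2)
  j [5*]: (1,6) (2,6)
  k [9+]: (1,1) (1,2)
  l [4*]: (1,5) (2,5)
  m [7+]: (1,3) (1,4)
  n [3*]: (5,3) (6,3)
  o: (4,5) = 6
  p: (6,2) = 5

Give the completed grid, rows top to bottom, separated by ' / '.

O is a freebie, leaving (4,5) = 6.
Cage p is a single given cell, leaving (6,2) = 5.
Cage d has sum 16, which forces (2,3) = 6.
Column 2 already has 5, so (3,2) = 6.
Cage d has sum 16, which forces (3,3) = 4.
The two cells of cage g must have sum 9, so (2,4) = 4.
Row 2 now contains 4; hence (2,5) = 1.
Row 2 already has 1, so (2,6) = 5.
Cage g's pair has sum 9; hence (3,4) = 5.
Column 5 now contains 1, leaving (1,5) = 4.
Column 6 now contains 5, which forces (1,6) = 1.
The 4 cells of cage i must have product 20, so (4,1) = 5.
The 3 cells of cage c must have sum 14, which forces (5,5) = 5.
Column 1 now contains 5, so (1,1) = 6.
4 is placed in row 1, leaving (1,2) = 3.
Row 1 now contains 1, so (1,3) = 5.
The two cells of cage m must have sum 7, which forces (1,4) = 2.
Column 2 now contains 3, so (2,2) = 2.
Row 2 already has 2, so (2,1) = 3.
Cage i has product 20, leaving (3,1) = 1.
The two cells of cage b must have difference 1, leaving (4,3) = 2.
Row 6 needs a 1, and only (6,3) is open for it.
Column 3 now contains 1, which forces (5,3) = 3.
3 is placed in row 5; hence (5,4) = 6.
Column 4 already has 6, which forces (6,4) = 3.
Row 6 already has 3; hence (6,5) = 2.
Column 5 already has 2, which forces (3,5) = 3.
Cage h needs two cells with difference 1, leaving (3,6) = 2.
Column 4 already has 3, which forces (4,4) = 1.
The 4 cells of cage f must have sum 15, so (4,6) = 3.
Cage a's pair has difference 2, which forces (5,1) = 2.
Cage f has sum 15, so (5,6) = 4.
Row 6 now contains 2, leaving (6,1) = 4.
The 4 cells of cage f must have sum 15, leaving (6,6) = 6.
1 is placed in row 4, which forces (4,2) = 4.
Row 5 now contains 4, leaving (5,2) = 1.

6 3 5 2 4 1 / 3 2 6 4 1 5 / 1 6 4 5 3 2 / 5 4 2 1 6 3 / 2 1 3 6 5 4 / 4 5 1 3 2 6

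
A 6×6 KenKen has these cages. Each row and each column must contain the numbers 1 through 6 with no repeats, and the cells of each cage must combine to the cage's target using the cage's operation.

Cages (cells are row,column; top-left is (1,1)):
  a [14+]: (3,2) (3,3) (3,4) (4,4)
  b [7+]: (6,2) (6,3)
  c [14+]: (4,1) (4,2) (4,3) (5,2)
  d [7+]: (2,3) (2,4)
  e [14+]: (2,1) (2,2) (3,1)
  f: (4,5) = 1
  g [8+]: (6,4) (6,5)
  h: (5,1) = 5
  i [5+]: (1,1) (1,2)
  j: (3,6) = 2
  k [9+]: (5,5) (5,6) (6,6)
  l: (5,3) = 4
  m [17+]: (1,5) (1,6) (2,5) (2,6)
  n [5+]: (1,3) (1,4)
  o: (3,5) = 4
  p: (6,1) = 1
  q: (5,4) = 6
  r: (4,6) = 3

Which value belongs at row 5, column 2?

O is a freebie, leaving (3,5) = 4.
Cage j is given; hence (3,6) = 2.
Cage f is a single given cell; hence (4,5) = 1.
R is a freebie, so (4,6) = 3.
Cage h is given, which forces (5,1) = 5.
L is a freebie; hence (5,3) = 4.
Q is a freebie, which forces (5,4) = 6.
Row 5 already has 6, so (5,6) = 1.
Cage p is a single given cell, leaving (6,1) = 1.
In row 2, 1 can only go at (2,4), so (2,4) = 1.
The two cells of cage d must have sum 7; hence (2,3) = 6.
Cage e has sum 14, leaving (2,1) = 3.
Row 2 already has 6, which forces (2,2) = 5.
Row 2 now contains 5, which forces (2,5) = 2.
Row 2 now contains 5, leaving (2,6) = 4.
The 3 cells of cage e must have sum 14, which forces (3,1) = 6.
6 is placed in row 3, so (3,2) = 1.
Row 3 now contains 1, leaving (3,3) = 5.
5 is placed in row 3; hence (3,4) = 3.
Column 3 now contains 5, leaving (4,3) = 2.
2 is placed in column 5, which forces (5,5) = 3.
Column 3 now contains 2, which forces (6,3) = 3.
Cage i needs two cells with sum 5, so (1,1) = 2.
Cage i needs two cells with sum 5, so (1,2) = 3.
Column 3 already has 3, so (1,3) = 1.
Cage n needs two cells with sum 5; hence (1,4) = 4.
Row 4 now contains 2, so (4,1) = 4.
The 4 cells of cage c must have sum 14, leaving (4,2) = 6.
The 4 cells of cage a must have sum 14, so (4,4) = 5.
Row 5 now contains 3, leaving (5,2) = 2.
Cage b's pair has sum 7, leaving (6,2) = 4.
Cage g needs two cells with sum 8, so (6,4) = 2.
Cage g needs two cells with sum 8, so (6,5) = 6.
Cage k has sum 9; hence (6,6) = 5.
Column 5 already has 6; hence (1,5) = 5.
Column 6 now contains 5; hence (1,6) = 6.
Completed grid: 2 3 1 4 5 6 / 3 5 6 1 2 4 / 6 1 5 3 4 2 / 4 6 2 5 1 3 / 5 2 4 6 3 1 / 1 4 3 2 6 5.

2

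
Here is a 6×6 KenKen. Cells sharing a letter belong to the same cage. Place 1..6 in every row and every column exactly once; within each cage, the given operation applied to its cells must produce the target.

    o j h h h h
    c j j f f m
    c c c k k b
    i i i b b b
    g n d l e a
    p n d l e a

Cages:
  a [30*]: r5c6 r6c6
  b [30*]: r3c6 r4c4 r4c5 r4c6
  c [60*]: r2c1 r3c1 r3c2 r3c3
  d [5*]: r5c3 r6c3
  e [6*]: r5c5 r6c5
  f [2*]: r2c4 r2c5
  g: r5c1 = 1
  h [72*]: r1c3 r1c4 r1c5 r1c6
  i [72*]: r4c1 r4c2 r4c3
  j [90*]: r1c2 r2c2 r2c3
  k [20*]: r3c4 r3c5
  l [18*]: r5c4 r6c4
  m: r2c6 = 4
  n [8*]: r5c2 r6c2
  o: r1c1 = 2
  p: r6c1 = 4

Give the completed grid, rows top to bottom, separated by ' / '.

2 5 3 4 6 1 / 5 3 6 2 1 4 / 6 1 2 5 4 3 / 3 6 4 1 5 2 / 1 4 5 3 2 6 / 4 2 1 6 3 5

Cage o is a single given cell, leaving r1c1 = 2.
Cage m is a single given cell; hence r2c6 = 4.
Cage g is given, so r5c1 = 1.
Row 5 already has 1; hence r5c3 = 5.
Row 5 now contains 5; hence r5c6 = 6.
Cage p is a single given cell, leaving r6c1 = 4.
Row 6 now contains 4; hence r6c2 = 2.
5 is placed in column 3, which forces r6c3 = 1.
Column 6 already has 6, leaving r6c6 = 5.
The 4 cells of cage c must have product 60, leaving r3c2 = 1.
Column 2 now contains 2, leaving r5c2 = 4.
Row 5 already has 6, which forces r5c4 = 3.
The two cells of cage e must have product 6, which forces r5c5 = 2.
Cage l needs two cells with product 18; hence r6c4 = 6.
Cage e's pair has product 6, which forces r6c5 = 3.
Cage f's pair has product 2, so r2c4 = 2.
Column 5 now contains 2; hence r2c5 = 1.
The 3 cells of cage i must have product 72; hence r4c3 = 4.
1 is placed in column 5, which forces r4c5 = 5.
4 is placed in column 3, leaving r3c3 = 2.
Cage k's pair has product 20, which forces r3c4 = 5.
Column 5 now contains 5; hence r3c5 = 4.
Row 3 already has 2, so r3c6 = 3.
5 is placed in row 4, so r4c4 = 1.
Column 6 now contains 3, which forces r4c6 = 2.
Cage h has product 72, leaving r1c3 = 3.
1 is placed in column 4, so r1c4 = 4.
4 is placed in column 5; hence r1c5 = 6.
Column 6 now contains 3, which forces r1c6 = 1.
Cage c needs product 60; hence r2c1 = 5.
3 is placed in column 3, so r2c3 = 6.
5 is placed in row 3, which forces r3c1 = 6.
Column 1 now contains 6, so r4c1 = 3.
3 is placed in row 4; hence r4c2 = 6.
6 is placed in row 1; hence r1c2 = 5.
Row 2 already has 6, which forces r2c2 = 3.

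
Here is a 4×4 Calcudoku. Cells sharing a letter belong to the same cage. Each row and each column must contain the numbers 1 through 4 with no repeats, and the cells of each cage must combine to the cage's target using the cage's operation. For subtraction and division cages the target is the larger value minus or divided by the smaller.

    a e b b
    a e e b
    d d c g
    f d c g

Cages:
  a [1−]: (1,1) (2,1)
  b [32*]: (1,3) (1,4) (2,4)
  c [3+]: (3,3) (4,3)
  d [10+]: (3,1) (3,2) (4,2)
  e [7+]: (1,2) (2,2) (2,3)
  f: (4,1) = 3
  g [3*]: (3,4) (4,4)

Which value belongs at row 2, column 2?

1

Cage b needs product 32, which forces (1,3) = 4.
Cage b needs product 32, so (1,4) = 2.
Cage b has product 32, so (2,4) = 4.
Cage f is given, leaving (4,1) = 3.
3 is placed in row 4, which forces (4,2) = 4.
3 is placed in row 4, which forces (4,4) = 1.
Column 1 already has 3; hence (1,1) = 1.
Cage e needs sum 7; hence (1,2) = 3.
Cage a's pair has difference 1, which forces (2,1) = 2.
Cage e has sum 7, which forces (2,2) = 1.
Cage e needs sum 7, which forces (2,3) = 3.
Column 1 already has 3; hence (3,1) = 4.
4 is placed in column 2, which forces (3,2) = 2.
Cage c needs two cells with sum 3, leaving (3,3) = 1.
Column 4 already has 1; hence (3,4) = 3.
1 is placed in row 4, leaving (4,3) = 2.
Filled in: 1 3 4 2 / 2 1 3 4 / 4 2 1 3 / 3 4 2 1.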